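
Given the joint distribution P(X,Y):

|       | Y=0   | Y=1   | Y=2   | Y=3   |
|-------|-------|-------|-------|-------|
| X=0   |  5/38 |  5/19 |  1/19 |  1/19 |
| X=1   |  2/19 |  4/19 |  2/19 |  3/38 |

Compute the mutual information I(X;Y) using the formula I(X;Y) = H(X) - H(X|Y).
0.0231 bits

I(X;Y) = H(X) - H(X|Y)

Marginal of X (row sums):
  P(X=0) = 5/38 + 5/19 + 1/19 + 1/19 = 1/2
  P(X=1) = 2/19 + 4/19 + 2/19 + 3/38 = 1/2
H(X) = -[(1/2)·log₂(1/2) + (1/2)·log₂(1/2)]
  = 0.50000 + 0.50000 = 1.0000 bits

Marginal of Y (column sums):
  P(Y=0) = 5/38 + 2/19 = 9/38
  P(Y=1) = 5/19 + 4/19 = 9/19
  P(Y=2) = 1/19 + 2/19 = 3/19
  P(Y=3) = 1/19 + 3/38 = 5/38
H(X|Y) = Σ_y P(y)·H(X|Y=y):
  Y=0: P(Y=0) = 9/38, P(X|Y=0) = (5/9, 4/9) → H(X|Y=0) = 0.99108
  Y=1: P(Y=1) = 9/19, P(X|Y=1) = (5/9, 4/9) → H(X|Y=1) = 0.99108
  Y=2: P(Y=2) = 3/19, P(X|Y=2) = (1/3, 2/3) → H(X|Y=2) = 0.91830
  Y=3: P(Y=3) = 5/38, P(X|Y=3) = (2/5, 3/5) → H(X|Y=3) = 0.97095
H(X|Y) = (9/38)·0.99108 + (9/19)·0.99108 + (3/19)·0.91830 + (5/38)·0.97095 = 0.9769 bits

I(X;Y) = H(X) - H(X|Y) = 1.0000 - 0.9769 = 0.0231 bits

Cross-check via I(X;Y) = H(X) + H(Y) - H(X,Y): computing H(Y) from the column sums and H(X,Y) from the 8 cells in the same way gives H(Y) = 1.8083 bits and H(X,Y) = 2.7852 bits, so
I(X;Y) = 1.0000 + 1.8083 - 2.7852 = 0.0231 bits ✓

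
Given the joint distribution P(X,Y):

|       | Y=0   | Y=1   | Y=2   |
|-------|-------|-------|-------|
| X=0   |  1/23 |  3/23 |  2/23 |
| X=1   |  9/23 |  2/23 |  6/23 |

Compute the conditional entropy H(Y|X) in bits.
1.4001 bits

H(Y|X) = H(X,Y) - H(X)

H(X,Y) = -Σ_{x,y} P(x,y) log₂ P(x,y). Per-cell terms -P(x,y)·log₂P(x,y):
  X=0: 0.196677, 0.383296, 0.306397
  X=1: 0.529684, 0.306397, 0.505722
Sum of the 6 terms: H(X,Y) = 2.22817 bits

Marginal of X (row sums):
  P(X=0) = 1/23 + 3/23 + 2/23 = 6/23
  P(X=1) = 9/23 + 2/23 + 6/23 = 17/23
H(X) = -[(6/23)·log₂(6/23) + (17/23)·log₂(17/23)]
  = 0.505722 + 0.322334 = 0.82806 bits

H(Y|X) = H(X,Y) - H(X) = 2.22817 - 0.82806 = 1.4001 bits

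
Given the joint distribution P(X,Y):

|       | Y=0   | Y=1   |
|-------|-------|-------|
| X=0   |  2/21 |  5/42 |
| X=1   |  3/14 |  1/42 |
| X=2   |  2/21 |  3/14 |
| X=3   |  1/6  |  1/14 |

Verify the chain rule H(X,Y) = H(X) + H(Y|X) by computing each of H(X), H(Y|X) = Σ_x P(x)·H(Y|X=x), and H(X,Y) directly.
H(X) = 1.9858 bits, H(Y|X) = 0.8095 bits, H(X,Y) = 2.7953 bits

Marginal of X (row sums):
  P(X=0) = 2/21 + 5/42 = 3/14
  P(X=1) = 3/14 + 1/42 = 5/21
  P(X=2) = 2/21 + 3/14 = 13/42
  P(X=3) = 1/6 + 1/14 = 5/21
H(X) = -[(3/14)·log₂(3/14) + (5/21)·log₂(5/21) + (13/42)·log₂(13/42) + (5/21)·log₂(5/21)]
  = 0.47623 + 0.49295 + 0.52368 + 0.49295 = 1.9858 bits

H(Y|X) = Σ_x P(x)·H(Y|X=x):
  X=0: P(X=0) = 3/14, P(Y|X=0) = (4/9, 5/9) → H(Y|X=0) = 0.99108
  X=1: P(X=1) = 5/21, P(Y|X=1) = (9/10, 1/10) → H(Y|X=1) = 0.46900
  X=2: P(X=2) = 13/42, P(Y|X=2) = (4/13, 9/13) → H(Y|X=2) = 0.89049
  X=3: P(X=3) = 5/21, P(Y|X=3) = (7/10, 3/10) → H(Y|X=3) = 0.88129
H(Y|X) = (3/14)·0.99108 + (5/21)·0.46900 + (13/42)·0.89049 + (5/21)·0.88129 = 0.8095 bits

H(X,Y) = -Σ_{x,y} P(x,y) log₂ P(x,y). Per-cell terms -P(x,y)·log₂P(x,y):
  X=0: 0.32308, 0.36552
  X=1: 0.47623, 0.12839
  X=2: 0.32308, 0.47623
  X=3: 0.43083, 0.27195
Sum of the 8 terms: H(X,Y) = 2.7953 bits

Chain rule check:
  H(X) + H(Y|X) = 1.9858 + 0.8095 = 2.7953 bits
  H(X,Y) = 2.7953 bits
✓ Chain rule verified.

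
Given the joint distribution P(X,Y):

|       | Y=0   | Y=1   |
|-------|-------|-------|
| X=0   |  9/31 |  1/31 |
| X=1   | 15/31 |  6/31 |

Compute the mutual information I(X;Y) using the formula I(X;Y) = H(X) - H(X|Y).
0.0346 bits

I(X;Y) = H(X) - H(X|Y)

Marginal of X (row sums):
  P(X=0) = 9/31 + 1/31 = 10/31
  P(X=1) = 15/31 + 6/31 = 21/31
H(X) = -[(10/31)·log₂(10/31) + (21/31)·log₂(21/31)]
  = 0.526538 + 0.380628 = 0.907166 bits

Marginal of Y (column sums):
  P(Y=0) = 9/31 + 15/31 = 24/31
  P(Y=1) = 1/31 + 6/31 = 7/31
H(X|Y) = Σ_y P(y)·H(X|Y=y):
  Y=0: P(Y=0) = 24/31, P(X|Y=0) = (3/8, 5/8) → H(X|Y=0) = 0.954434
  Y=1: P(Y=1) = 7/31, P(X|Y=1) = (1/7, 6/7) → H(X|Y=1) = 0.591673
H(X|Y) = (24/31)·0.954434 + (7/31)·0.591673 = 0.872520 bits

I(X;Y) = H(X) - H(X|Y) = 0.907166 - 0.872520 = 0.0346 bits

Cross-check via I(X;Y) = H(X) + H(Y) - H(X,Y): computing H(Y) from the column sums and H(X,Y) from the 4 cells in the same way gives H(Y) = 0.770629 bits and H(X,Y) = 1.643149 bits, so
I(X;Y) = 0.907166 + 0.770629 - 1.643149 = 0.0346 bits ✓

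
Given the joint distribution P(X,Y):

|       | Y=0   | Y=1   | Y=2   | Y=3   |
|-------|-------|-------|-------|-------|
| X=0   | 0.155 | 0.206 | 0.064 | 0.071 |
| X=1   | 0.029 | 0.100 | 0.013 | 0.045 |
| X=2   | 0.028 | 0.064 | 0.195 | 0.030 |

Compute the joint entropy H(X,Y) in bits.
3.1842 bits

H(X,Y) = -Σ_{x,y} P(x,y) log₂ P(x,y). Per-cell terms -P(x,y)·log₂P(x,y):
  X=0: 0.41690, 0.46953, 0.25381, 0.27094
  X=1: 0.14813, 0.33219, 0.08145, 0.20133
  X=2: 0.14444, 0.25381, 0.45990, 0.15177
Sum of the 12 terms: H(X,Y) = 3.1842 bits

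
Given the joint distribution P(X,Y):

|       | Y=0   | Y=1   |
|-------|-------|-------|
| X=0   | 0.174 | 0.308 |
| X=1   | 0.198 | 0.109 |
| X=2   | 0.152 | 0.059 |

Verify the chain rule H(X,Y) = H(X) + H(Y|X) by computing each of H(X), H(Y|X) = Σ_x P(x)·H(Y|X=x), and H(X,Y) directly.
H(X) = 1.5042 bits, H(Y|X) = 0.9233 bits, H(X,Y) = 2.4274 bits

Marginal of X (row sums):
  P(X=0) = 0.174 + 0.308 = 0.482
  P(X=1) = 0.198 + 0.109 = 0.307
  P(X=2) = 0.152 + 0.059 = 0.211
H(X) = -[0.482·log₂(0.482) + 0.307·log₂(0.307) + 0.211·log₂(0.211)]
  = 0.50750 + 0.52303 + 0.47363 = 1.5042 bits

H(Y|X) = Σ_x P(x)·H(Y|X=x):
  X=0: P(X=0) = 0.482, P(Y|X=0) = (87/241, 154/241) → H(Y|X=0) = 0.94351
  X=1: P(X=1) = 0.307, P(Y|X=1) = (198/307, 109/307) → H(Y|X=1) = 0.93850
  X=2: P(X=2) = 0.211, P(Y|X=2) = (152/211, 59/211) → H(Y|X=2) = 0.85493
H(Y|X) = 0.482·0.94351 + 0.307·0.93850 + 0.211·0.85493 = 0.9233 bits

H(X,Y) = -Σ_{x,y} P(x,y) log₂ P(x,y). Per-cell terms -P(x,y)·log₂P(x,y):
  X=0: 0.43897, 0.52329
  X=1: 0.46261, 0.34854
  X=2: 0.41311, 0.24091
Sum of the 6 terms: H(X,Y) = 2.4274 bits

Chain rule check:
  H(X) + H(Y|X) = 1.5042 + 0.9233 = 2.4275 bits
  H(X,Y) = 2.4274 bits
✓ Chain rule verified (Δ = 0.0001 is 4-dp rounding noise: each of the three values was rounded independently).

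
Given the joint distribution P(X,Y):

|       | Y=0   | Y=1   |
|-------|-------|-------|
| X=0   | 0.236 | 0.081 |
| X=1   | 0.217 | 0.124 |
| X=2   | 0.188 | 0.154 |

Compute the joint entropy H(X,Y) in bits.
2.5060 bits

H(X,Y) = -Σ_{x,y} P(x,y) log₂ P(x,y). Per-cell terms -P(x,y)·log₂P(x,y):
  X=0: 0.49162, 0.29370
  X=1: 0.47832, 0.37344
  X=2: 0.45330, 0.41565
Sum of the 6 terms: H(X,Y) = 2.5060 bits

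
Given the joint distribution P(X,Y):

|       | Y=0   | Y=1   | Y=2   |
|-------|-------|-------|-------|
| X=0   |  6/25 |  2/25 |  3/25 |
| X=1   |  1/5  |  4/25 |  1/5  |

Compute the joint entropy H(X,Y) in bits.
2.5045 bits

H(X,Y) = -Σ_{x,y} P(x,y) log₂ P(x,y). Per-cell terms -P(x,y)·log₂P(x,y):
  X=0: 0.4941, 0.2915, 0.3671
  X=1: 0.4644, 0.4230, 0.4644
Sum of the 6 terms: H(X,Y) = 2.5045 bits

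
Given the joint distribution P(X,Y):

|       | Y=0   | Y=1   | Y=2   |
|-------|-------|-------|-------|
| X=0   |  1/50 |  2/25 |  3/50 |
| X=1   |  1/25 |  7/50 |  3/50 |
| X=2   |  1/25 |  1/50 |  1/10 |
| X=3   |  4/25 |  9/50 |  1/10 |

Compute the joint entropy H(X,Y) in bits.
3.3057 bits

H(X,Y) = -Σ_{x,y} P(x,y) log₂ P(x,y). Per-cell terms -P(x,y)·log₂P(x,y):
  X=0: 0.1129, 0.2915, 0.2435
  X=1: 0.1858, 0.3971, 0.2435
  X=2: 0.1858, 0.1129, 0.3322
  X=3: 0.4230, 0.4453, 0.3322
Sum of the 12 terms: H(X,Y) = 3.3057 bits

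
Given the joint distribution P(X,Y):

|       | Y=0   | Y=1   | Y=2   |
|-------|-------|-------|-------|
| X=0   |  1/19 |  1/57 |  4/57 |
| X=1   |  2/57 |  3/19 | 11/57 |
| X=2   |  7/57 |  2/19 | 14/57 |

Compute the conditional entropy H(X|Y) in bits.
1.3702 bits

H(X|Y) = H(X,Y) - H(Y)

H(X,Y) = -Σ_{x,y} P(x,y) log₂ P(x,y). Per-cell terms -P(x,y)·log₂P(x,y):
  X=0: 0.2235751, 0.1023314, 0.2689747
  X=1: 0.1695751, 0.4204682, 0.4580358
  X=2: 0.3715569, 0.3418871, 0.4974998
Sum of the 9 terms: H(X,Y) = 2.853904 bits

Marginal of Y (column sums):
  P(Y=0) = 1/19 + 2/57 + 7/57 = 4/19
  P(Y=1) = 1/57 + 3/19 + 2/19 = 16/57
  P(Y=2) = 4/57 + 11/57 + 14/57 = 29/57
H(Y) = -[(4/19)·log₂(4/19) + (16/57)·log₂(16/57) + (29/57)·log₂(29/57)]
  = 0.4732479 + 0.5144954 + 0.4960063 = 1.483750 bits

H(X|Y) = H(X,Y) - H(Y) = 2.853904 - 1.483750 = 1.3702 bits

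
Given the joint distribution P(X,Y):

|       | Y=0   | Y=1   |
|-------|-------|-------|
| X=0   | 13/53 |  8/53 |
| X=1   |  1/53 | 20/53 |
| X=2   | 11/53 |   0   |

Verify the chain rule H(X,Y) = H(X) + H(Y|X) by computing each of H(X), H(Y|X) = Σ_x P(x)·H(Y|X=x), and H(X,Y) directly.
H(X) = 1.5292 bits, H(Y|X) = 0.4893 bits, H(X,Y) = 2.0185 bits

Marginal of X (row sums):
  P(X=0) = 13/53 + 8/53 = 21/53
  P(X=1) = 1/53 + 20/53 = 21/53
  P(X=2) = 11/53 + 0 = 11/53
H(X) = -[(21/53)·log₂(21/53) + (21/53)·log₂(21/53) + (11/53)·log₂(11/53)]
  = 0.52920 + 0.52920 + 0.47082 = 1.5292 bits

H(Y|X) = Σ_x P(x)·H(Y|X=x):
  X=0: P(X=0) = 21/53, P(Y|X=0) = (13/21, 8/21) → H(Y|X=0) = 0.95871
  X=1: P(X=1) = 21/53, P(Y|X=1) = (1/21, 20/21) → H(Y|X=1) = 0.27620
  X=2: P(X=2) = 11/53, P(Y|X=2) = (1, 0) → H(Y|X=2) = 0.00000
H(Y|X) = (21/53)·0.95871 + (21/53)·0.27620 + (11/53)·0.00000 = 0.4893 bits

H(X,Y) = -Σ_{x,y} P(x,y) log₂ P(x,y). Per-cell terms -P(x,y)·log₂P(x,y):
  X=0: 0.49731, 0.41176
  X=1: 0.10807, 0.53056
  X=2: 0.47082, 0.00000
  (cells with P = 0 contribute 0)
Sum of the 6 terms: H(X,Y) = 2.0185 bits

Chain rule check:
  H(X) + H(Y|X) = 1.5292 + 0.4893 = 2.0185 bits
  H(X,Y) = 2.0185 bits
✓ Chain rule verified.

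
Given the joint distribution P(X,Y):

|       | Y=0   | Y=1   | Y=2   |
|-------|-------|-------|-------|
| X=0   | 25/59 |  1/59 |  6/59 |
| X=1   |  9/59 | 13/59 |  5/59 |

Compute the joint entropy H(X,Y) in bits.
2.1564 bits

H(X,Y) = -Σ_{x,y} P(x,y) log₂ P(x,y). Per-cell terms -P(x,y)·log₂P(x,y):
  X=0: 0.5249, 0.0997, 0.3354
  X=1: 0.4138, 0.4808, 0.3018
Sum of the 6 terms: H(X,Y) = 2.1564 bits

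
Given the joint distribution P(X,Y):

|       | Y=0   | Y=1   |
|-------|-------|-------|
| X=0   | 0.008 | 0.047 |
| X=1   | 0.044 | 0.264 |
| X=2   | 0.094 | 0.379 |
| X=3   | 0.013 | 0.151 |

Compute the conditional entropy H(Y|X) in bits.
0.6209 bits

H(Y|X) = H(X,Y) - H(X)

H(X,Y) = -Σ_{x,y} P(x,y) log₂ P(x,y). Per-cell terms -P(x,y)·log₂P(x,y):
  X=0: 0.05573, 0.20733
  X=1: 0.19828, 0.50725
  X=2: 0.32065, 0.53050
  X=3: 0.08145, 0.41183
Sum of the 8 terms: H(X,Y) = 2.3130 bits

Marginal of X (row sums):
  P(X=0) = 0.008 + 0.047 = 0.055
  P(X=1) = 0.044 + 0.264 = 0.308
  P(X=2) = 0.094 + 0.379 = 0.473
  P(X=3) = 0.013 + 0.151 = 0.164
H(X) = -[0.055·log₂(0.055) + 0.308·log₂(0.308) + 0.473·log₂(0.473) + 0.164·log₂(0.164)]
  = 0.23014 + 0.52329 + 0.51088 + 0.42775 = 1.6921 bits

H(Y|X) = H(X,Y) - H(X) = 2.3130 - 1.6921 = 0.6209 bits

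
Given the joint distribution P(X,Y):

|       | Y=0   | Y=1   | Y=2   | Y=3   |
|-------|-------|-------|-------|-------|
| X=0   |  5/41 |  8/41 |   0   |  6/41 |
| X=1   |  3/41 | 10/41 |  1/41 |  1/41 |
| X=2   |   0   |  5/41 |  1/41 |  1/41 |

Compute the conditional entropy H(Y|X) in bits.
1.4210 bits

H(Y|X) = H(X,Y) - H(X)

H(X,Y) = -Σ_{x,y} P(x,y) log₂ P(x,y). Per-cell terms -P(x,y)·log₂P(x,y):
  X=0: 0.370198, 0.460010, 0.000000, 0.405745
  X=1: 0.276043, 0.496494, 0.130672, 0.130672
  X=2: 0.000000, 0.370198, 0.130672, 0.130672
  (cells with P = 0 contribute 0)
Sum of the 12 terms: H(X,Y) = 2.90138 bits

Marginal of X (row sums):
  P(X=0) = 5/41 + 8/41 + 0 + 6/41 = 19/41
  P(X=1) = 3/41 + 10/41 + 1/41 + 1/41 = 15/41
  P(X=2) = 0 + 5/41 + 1/41 + 1/41 = 7/41
H(X) = -[(19/41)·log₂(19/41) + (15/41)·log₂(15/41) + (7/41)·log₂(7/41)]
  = 0.514216 + 0.530730 + 0.435400 = 1.48035 bits

H(Y|X) = H(X,Y) - H(X) = 2.90138 - 1.48035 = 1.4210 bits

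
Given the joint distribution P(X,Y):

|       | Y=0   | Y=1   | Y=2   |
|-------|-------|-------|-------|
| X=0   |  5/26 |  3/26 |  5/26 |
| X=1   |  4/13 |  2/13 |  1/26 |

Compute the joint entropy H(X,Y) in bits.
2.3937 bits

H(X,Y) = -Σ_{x,y} P(x,y) log₂ P(x,y). Per-cell terms -P(x,y)·log₂P(x,y):
  X=0: 0.457406, 0.359478, 0.457406
  X=1: 0.523212, 0.415452, 0.180786
Sum of the 6 terms: H(X,Y) = 2.3937 bits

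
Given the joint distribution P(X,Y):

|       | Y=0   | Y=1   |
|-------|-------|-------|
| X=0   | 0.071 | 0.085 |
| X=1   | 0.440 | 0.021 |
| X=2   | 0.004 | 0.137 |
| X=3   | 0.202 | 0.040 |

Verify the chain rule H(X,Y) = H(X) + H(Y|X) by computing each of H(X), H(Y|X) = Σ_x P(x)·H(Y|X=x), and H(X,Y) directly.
H(X) = 1.8270 bits, H(Y|X) = 0.4610 bits, H(X,Y) = 2.2881 bits

Marginal of X (row sums):
  P(X=0) = 0.071 + 0.085 = 0.156
  P(X=1) = 0.440 + 0.021 = 0.461
  P(X=2) = 0.004 + 0.137 = 0.141
  P(X=3) = 0.202 + 0.040 = 0.242
H(X) = -[0.156·log₂(0.156) + 0.461·log₂(0.461) + 0.141·log₂(0.141) + 0.242·log₂(0.242)]
  = 0.418140 + 0.515011 + 0.398499 + 0.495355 = 1.8270 bits

H(Y|X) = Σ_x P(x)·H(Y|X=x):
  X=0: P(X=0) = 0.156, P(Y|X=0) = (71/156, 85/156) → H(Y|X=0) = 0.994183
  X=1: P(X=1) = 0.461, P(Y|X=1) = (440/461, 21/461) → H(Y|X=1) = 0.267198
  X=2: P(X=2) = 0.141, P(Y|X=2) = (4/141, 137/141) → H(Y|X=2) = 0.186144
  X=3: P(X=3) = 0.242, P(Y|X=3) = (101/121, 20/121) → H(Y|X=3) = 0.646814
H(Y|X) = 0.156·0.994183 + 0.461·0.267198 + 0.141·0.186144 + 0.242·0.646814 = 0.4610 bits

H(X,Y) = -Σ_{x,y} P(x,y) log₂ P(x,y). Per-cell terms -P(x,y)·log₂P(x,y):
  X=0: 0.270939, 0.302293
  X=1: 0.521147, 0.117043
  X=2: 0.031863, 0.392882
  X=3: 0.466130, 0.185754
Sum of the 8 terms: H(X,Y) = 2.2881 bits

Chain rule check:
  H(X) + H(Y|X) = 1.8270 + 0.4610 = 2.2880 bits
  H(X,Y) = 2.2881 bits
✓ Chain rule verified (Δ = 0.0001 is 4-dp rounding noise: each of the three values was rounded independently).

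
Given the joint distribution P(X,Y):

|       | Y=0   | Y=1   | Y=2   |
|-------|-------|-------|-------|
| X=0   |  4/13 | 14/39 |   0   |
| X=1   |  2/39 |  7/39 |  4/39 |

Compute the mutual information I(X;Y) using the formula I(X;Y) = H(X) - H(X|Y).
0.2114 bits

I(X;Y) = H(X) - H(X|Y)

Marginal of X (row sums):
  P(X=0) = 4/13 + 14/39 + 0 = 2/3
  P(X=1) = 2/39 + 7/39 + 4/39 = 1/3
H(X) = -[(2/3)·log₂(2/3) + (1/3)·log₂(1/3)]
  = 0.3900 + 0.5283 = 0.9183 bits

Marginal of Y (column sums):
  P(Y=0) = 4/13 + 2/39 = 14/39
  P(Y=1) = 14/39 + 7/39 = 7/13
  P(Y=2) = 0 + 4/39 = 4/39
H(X|Y) = Σ_y P(y)·H(X|Y=y):
  Y=0: P(Y=0) = 14/39, P(X|Y=0) = (6/7, 1/7) → H(X|Y=0) = 0.5917
  Y=1: P(Y=1) = 7/13, P(X|Y=1) = (2/3, 1/3) → H(X|Y=1) = 0.9183
  Y=2: P(Y=2) = 4/39, P(X|Y=2) = (0, 1) → H(X|Y=2) = 0.0000
H(X|Y) = (14/39)·0.5917 + (7/13)·0.9183 + (4/39)·0.0000 = 0.7069 bits

I(X;Y) = H(X) - H(X|Y) = 0.9183 - 0.7069 = 0.2114 bits

Cross-check via I(X;Y) = H(X) + H(Y) - H(X,Y): computing H(Y) from the column sums and H(X,Y) from the 6 cells in the same way gives H(Y) = 1.3484 bits and H(X,Y) = 2.0553 bits, so
I(X;Y) = 0.9183 + 1.3484 - 2.0553 = 0.2114 bits ✓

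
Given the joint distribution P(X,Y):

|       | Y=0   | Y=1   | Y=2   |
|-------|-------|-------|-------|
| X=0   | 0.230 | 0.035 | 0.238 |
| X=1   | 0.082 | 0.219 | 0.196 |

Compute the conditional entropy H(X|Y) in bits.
0.8372 bits

H(X|Y) = H(X,Y) - H(Y)

H(X,Y) = -Σ_{x,y} P(x,y) log₂ P(x,y). Per-cell terms -P(x,y)·log₂P(x,y):
  X=0: 0.4876677, 0.1692775, 0.4928900
  X=1: 0.2958750, 0.4798284, 0.4608106
Sum of the 6 terms: H(X,Y) = 2.386349 bits

Marginal of Y (column sums):
  P(Y=0) = 0.230 + 0.082 = 0.312
  P(Y=1) = 0.035 + 0.219 = 0.254
  P(Y=2) = 0.238 + 0.196 = 0.434
H(Y) = -[0.312·log₂(0.312) + 0.254·log₂(0.254) + 0.434·log₂(0.434)]
  = 0.5242792 + 0.5021833 + 0.5226371 = 1.549100 bits

H(X|Y) = H(X,Y) - H(Y) = 2.386349 - 1.549100 = 0.8372 bits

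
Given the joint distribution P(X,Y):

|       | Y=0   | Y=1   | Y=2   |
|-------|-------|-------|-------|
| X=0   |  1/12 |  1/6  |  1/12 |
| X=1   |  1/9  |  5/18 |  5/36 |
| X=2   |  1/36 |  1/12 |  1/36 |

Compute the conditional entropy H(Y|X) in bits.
1.4649 bits

H(Y|X) = H(X,Y) - H(X)

H(X,Y) = -Σ_{x,y} P(x,y) log₂ P(x,y). Per-cell terms -P(x,y)·log₂P(x,y):
  X=0: 0.29875, 0.43083, 0.29875
  X=1: 0.35221, 0.51333, 0.39556
  X=2: 0.14361, 0.29875, 0.14361
Sum of the 9 terms: H(X,Y) = 2.8754 bits

Marginal of X (row sums):
  P(X=0) = 1/12 + 1/6 + 1/12 = 1/3
  P(X=1) = 1/9 + 5/18 + 5/36 = 19/36
  P(X=2) = 1/36 + 1/12 + 1/36 = 5/36
H(X) = -[(1/3)·log₂(1/3) + (19/36)·log₂(19/36) + (5/36)·log₂(5/36)]
  = 0.52832 + 0.48661 + 0.39556 = 1.4105 bits

H(Y|X) = H(X,Y) - H(X) = 2.8754 - 1.4105 = 1.4649 bits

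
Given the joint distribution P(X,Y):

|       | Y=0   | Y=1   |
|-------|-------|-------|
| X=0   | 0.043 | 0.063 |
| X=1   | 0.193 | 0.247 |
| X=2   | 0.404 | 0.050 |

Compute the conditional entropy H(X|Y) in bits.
1.2045 bits

H(X|Y) = H(X,Y) - H(Y)

H(X,Y) = -Σ_{x,y} P(x,y) log₂ P(x,y). Per-cell terms -P(x,y)·log₂P(x,y):
  X=0: 0.19520, 0.25128
  X=1: 0.45805, 0.49830
  X=2: 0.52826, 0.21610
Sum of the 6 terms: H(X,Y) = 2.1472 bits

Marginal of Y (column sums):
  P(Y=0) = 0.043 + 0.193 + 0.404 = 0.640
  P(Y=1) = 0.063 + 0.247 + 0.050 = 0.360
H(Y) = -[0.640·log₂(0.640) + 0.360·log₂(0.360)]
  = 0.41207 + 0.53062 = 0.9427 bits

H(X|Y) = H(X,Y) - H(Y) = 2.1472 - 0.9427 = 1.2045 bits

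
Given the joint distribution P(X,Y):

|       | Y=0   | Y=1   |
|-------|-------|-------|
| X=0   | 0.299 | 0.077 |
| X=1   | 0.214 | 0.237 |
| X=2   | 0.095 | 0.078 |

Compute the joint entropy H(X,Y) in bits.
2.3836 bits

H(X,Y) = -Σ_{x,y} P(x,y) log₂ P(x,y). Per-cell terms -P(x,y)·log₂P(x,y):
  X=0: 0.5208, 0.2848
  X=1: 0.4760, 0.4923
  X=2: 0.3226, 0.2871
Sum of the 6 terms: H(X,Y) = 2.3836 bits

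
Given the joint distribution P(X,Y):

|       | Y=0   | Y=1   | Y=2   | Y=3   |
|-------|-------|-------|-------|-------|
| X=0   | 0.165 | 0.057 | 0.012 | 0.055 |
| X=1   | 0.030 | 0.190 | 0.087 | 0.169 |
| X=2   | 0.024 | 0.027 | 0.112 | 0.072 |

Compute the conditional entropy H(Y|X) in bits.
1.6967 bits

H(Y|X) = H(X,Y) - H(X)

H(X,Y) = -Σ_{x,y} P(x,y) log₂ P(x,y). Per-cell terms -P(x,y)·log₂P(x,y):
  X=0: 0.42891, 0.23557, 0.07657, 0.23014
  X=1: 0.15177, 0.45523, 0.30649, 0.43347
  X=2: 0.12914, 0.14069, 0.35374, 0.27330
Sum of the 12 terms: H(X,Y) = 3.2150 bits

Marginal of X (row sums):
  P(X=0) = 0.165 + 0.057 + 0.012 + 0.055 = 0.289
  P(X=1) = 0.030 + 0.190 + 0.087 + 0.169 = 0.476
  P(X=2) = 0.024 + 0.027 + 0.112 + 0.072 = 0.235
H(X) = -[0.289·log₂(0.289) + 0.476·log₂(0.476) + 0.235·log₂(0.235)]
  = 0.51756 + 0.50978 + 0.49098 = 1.5183 bits

H(Y|X) = H(X,Y) - H(X) = 3.2150 - 1.5183 = 1.6967 bits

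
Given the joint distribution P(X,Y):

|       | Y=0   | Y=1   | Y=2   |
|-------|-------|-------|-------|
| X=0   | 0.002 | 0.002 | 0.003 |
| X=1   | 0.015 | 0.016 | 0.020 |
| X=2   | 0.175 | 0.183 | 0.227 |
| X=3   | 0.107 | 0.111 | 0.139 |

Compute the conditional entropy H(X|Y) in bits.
1.2520 bits

H(X|Y) = H(X,Y) - H(Y)

H(X,Y) = -Σ_{x,y} P(x,y) log₂ P(x,y). Per-cell terms -P(x,y)·log₂P(x,y):
  X=0: 0.0179, 0.0179, 0.0251
  X=1: 0.0909, 0.0955, 0.1129
  X=2: 0.4401, 0.4484, 0.4856
  X=3: 0.3450, 0.3520, 0.3957
Sum of the 12 terms: H(X,Y) = 2.8270 bits

Marginal of Y (column sums):
  P(Y=0) = 0.002 + 0.015 + 0.175 + 0.107 = 0.299
  P(Y=1) = 0.002 + 0.016 + 0.183 + 0.111 = 0.312
  P(Y=2) = 0.003 + 0.020 + 0.227 + 0.139 = 0.389
H(Y) = -[0.299·log₂(0.299) + 0.312·log₂(0.312) + 0.389·log₂(0.389)]
  = 0.5208 + 0.5243 + 0.5299 = 1.5750 bits

H(X|Y) = H(X,Y) - H(Y) = 2.8270 - 1.5750 = 1.2520 bits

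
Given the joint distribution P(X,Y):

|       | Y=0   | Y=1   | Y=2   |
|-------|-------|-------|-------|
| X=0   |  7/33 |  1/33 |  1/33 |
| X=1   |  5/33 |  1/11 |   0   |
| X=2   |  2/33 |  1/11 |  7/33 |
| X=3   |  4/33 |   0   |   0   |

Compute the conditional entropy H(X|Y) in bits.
1.4633 bits

H(X|Y) = H(X,Y) - H(Y)

H(X,Y) = -Σ_{x,y} P(x,y) log₂ P(x,y). Per-cell terms -P(x,y)·log₂P(x,y):
  X=0: 0.4745, 0.1529, 0.1529
  X=1: 0.4125, 0.3145, 0.0000
  X=2: 0.2451, 0.3145, 0.4745
  X=3: 0.3690, 0.0000, 0.0000
  (cells with P = 0 contribute 0)
Sum of the 12 terms: H(X,Y) = 2.9104 bits

Marginal of Y (column sums):
  P(Y=0) = 7/33 + 5/33 + 2/33 + 4/33 = 6/11
  P(Y=1) = 1/33 + 1/11 + 1/11 + 0 = 7/33
  P(Y=2) = 1/33 + 0 + 7/33 + 0 = 8/33
H(Y) = -[(6/11)·log₂(6/11) + (7/33)·log₂(7/33) + (8/33)·log₂(8/33)]
  = 0.4770 + 0.4745 + 0.4956 = 1.4471 bits

H(X|Y) = H(X,Y) - H(Y) = 2.9104 - 1.4471 = 1.4633 bits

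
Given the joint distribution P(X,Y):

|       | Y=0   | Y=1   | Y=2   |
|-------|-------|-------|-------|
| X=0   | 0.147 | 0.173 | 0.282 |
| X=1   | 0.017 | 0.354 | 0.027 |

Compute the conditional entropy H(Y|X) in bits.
1.1607 bits

H(Y|X) = H(X,Y) - H(X)

H(X,Y) = -Σ_{x,y} P(x,y) log₂ P(x,y). Per-cell terms -P(x,y)·log₂P(x,y):
  X=0: 0.4066, 0.4379, 0.5150
  X=1: 0.0999, 0.5304, 0.1407
Sum of the 6 terms: H(X,Y) = 2.1305 bits

Marginal of X (row sums):
  P(X=0) = 0.147 + 0.173 + 0.282 = 0.602
  P(X=1) = 0.017 + 0.354 + 0.027 = 0.398
H(X) = -[0.602·log₂(0.602) + 0.398·log₂(0.398)]
  = 0.4408 + 0.5290 = 0.9698 bits

H(Y|X) = H(X,Y) - H(X) = 2.1305 - 0.9698 = 1.1607 bits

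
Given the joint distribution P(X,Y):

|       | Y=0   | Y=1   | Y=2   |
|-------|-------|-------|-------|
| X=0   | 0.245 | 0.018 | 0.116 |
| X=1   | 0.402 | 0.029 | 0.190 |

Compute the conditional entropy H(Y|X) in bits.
1.1365 bits

H(Y|X) = H(X,Y) - H(X)

H(X,Y) = -Σ_{x,y} P(x,y) log₂ P(x,y). Per-cell terms -P(x,y)·log₂P(x,y):
  X=0: 0.497141, 0.104325, 0.360505
  X=1: 0.528523, 0.148126, 0.455226
Sum of the 6 terms: H(X,Y) = 2.09385 bits

Marginal of X (row sums):
  P(X=0) = 0.245 + 0.018 + 0.116 = 0.379
  P(X=1) = 0.402 + 0.029 + 0.190 = 0.621
H(X) = -[0.379·log₂(0.379) + 0.621·log₂(0.621)]
  = 0.530498 + 0.426835 = 0.95733 bits

H(Y|X) = H(X,Y) - H(X) = 2.09385 - 0.95733 = 1.1365 bits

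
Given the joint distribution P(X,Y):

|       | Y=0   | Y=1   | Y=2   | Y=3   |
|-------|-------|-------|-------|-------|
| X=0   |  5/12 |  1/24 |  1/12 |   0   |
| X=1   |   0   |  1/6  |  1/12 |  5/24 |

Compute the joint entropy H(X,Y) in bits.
2.2171 bits

H(X,Y) = -Σ_{x,y} P(x,y) log₂ P(x,y). Per-cell terms -P(x,y)·log₂P(x,y):
  X=0: 0.52626, 0.19104, 0.29875, 0.00000
  X=1: 0.00000, 0.43083, 0.29875, 0.47147
  (cells with P = 0 contribute 0)
Sum of the 8 terms: H(X,Y) = 2.2171 bits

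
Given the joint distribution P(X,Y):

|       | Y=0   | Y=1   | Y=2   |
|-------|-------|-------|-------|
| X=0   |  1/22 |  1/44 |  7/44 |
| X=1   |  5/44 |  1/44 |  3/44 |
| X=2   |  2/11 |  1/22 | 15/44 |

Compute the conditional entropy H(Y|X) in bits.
1.2551 bits

H(Y|X) = H(X,Y) - H(X)

H(X,Y) = -Σ_{x,y} P(x,y) log₂ P(x,y). Per-cell terms -P(x,y)·log₂P(x,y):
  X=0: 0.20270, 0.12408, 0.42192
  X=1: 0.35653, 0.12408, 0.26417
  X=2: 0.44717, 0.20270, 0.52928
Sum of the 9 terms: H(X,Y) = 2.6726 bits

Marginal of X (row sums):
  P(X=0) = 1/22 + 1/44 + 7/44 = 5/22
  P(X=1) = 5/44 + 1/44 + 3/44 = 9/44
  P(X=2) = 2/11 + 1/22 + 15/44 = 25/44
H(X) = -[(5/22)·log₂(5/22) + (9/44)·log₂(9/44) + (25/44)·log₂(25/44)]
  = 0.48580 + 0.46831 + 0.46340 = 1.4175 bits

H(Y|X) = H(X,Y) - H(X) = 2.6726 - 1.4175 = 1.2551 bits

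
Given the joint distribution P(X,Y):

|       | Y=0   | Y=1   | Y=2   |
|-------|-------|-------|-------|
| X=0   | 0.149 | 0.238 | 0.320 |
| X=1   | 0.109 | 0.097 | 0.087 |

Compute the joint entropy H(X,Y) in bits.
2.4097 bits

H(X,Y) = -Σ_{x,y} P(x,y) log₂ P(x,y). Per-cell terms -P(x,y)·log₂P(x,y):
  X=0: 0.40925, 0.49289, 0.52603
  X=1: 0.34854, 0.32649, 0.30649
Sum of the 6 terms: H(X,Y) = 2.4097 bits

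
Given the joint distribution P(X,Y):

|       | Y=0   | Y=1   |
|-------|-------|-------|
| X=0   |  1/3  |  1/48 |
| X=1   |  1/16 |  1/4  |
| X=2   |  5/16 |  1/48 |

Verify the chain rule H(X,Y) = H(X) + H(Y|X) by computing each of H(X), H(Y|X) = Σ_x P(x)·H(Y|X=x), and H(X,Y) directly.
H(X) = 1.5831 bits, H(Y|X) = 0.4523 bits, H(X,Y) = 2.0354 bits

Marginal of X (row sums):
  P(X=0) = 1/3 + 1/48 = 17/48
  P(X=1) = 1/16 + 1/4 = 5/16
  P(X=2) = 5/16 + 1/48 = 1/3
H(X) = -[(17/48)·log₂(17/48) + (5/16)·log₂(5/16) + (1/3)·log₂(1/3)]
  = 0.53036 + 0.52440 + 0.52832 = 1.5831 bits

H(Y|X) = Σ_x P(x)·H(Y|X=x):
  X=0: P(X=0) = 17/48, P(Y|X=0) = (16/17, 1/17) → H(Y|X=0) = 0.32276
  X=1: P(X=1) = 5/16, P(Y|X=1) = (1/5, 4/5) → H(Y|X=1) = 0.72193
  X=2: P(X=2) = 1/3, P(Y|X=2) = (15/16, 1/16) → H(Y|X=2) = 0.33729
H(Y|X) = (17/48)·0.32276 + (5/16)·0.72193 + (1/3)·0.33729 = 0.4523 bits

H(X,Y) = -Σ_{x,y} P(x,y) log₂ P(x,y). Per-cell terms -P(x,y)·log₂P(x,y):
  X=0: 0.52832, 0.11635
  X=1: 0.25000, 0.50000
  X=2: 0.52440, 0.11635
Sum of the 6 terms: H(X,Y) = 2.0354 bits

Chain rule check:
  H(X) + H(Y|X) = 1.5831 + 0.4523 = 2.0354 bits
  H(X,Y) = 2.0354 bits
✓ Chain rule verified.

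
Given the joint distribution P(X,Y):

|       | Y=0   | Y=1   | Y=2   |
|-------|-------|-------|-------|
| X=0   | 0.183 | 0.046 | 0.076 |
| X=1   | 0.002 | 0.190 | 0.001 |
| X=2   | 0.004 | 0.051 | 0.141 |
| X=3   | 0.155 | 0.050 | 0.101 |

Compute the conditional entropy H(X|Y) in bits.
1.4505 bits

H(X|Y) = H(X,Y) - H(Y)

H(X,Y) = -Σ_{x,y} P(x,y) log₂ P(x,y). Per-cell terms -P(x,y)·log₂P(x,y):
  X=0: 0.448365, 0.204342, 0.282557
  X=1: 0.017932, 0.455226, 0.009966
  X=2: 0.031863, 0.218961, 0.398499
  X=3: 0.416897, 0.216096, 0.334065
Sum of the 12 terms: H(X,Y) = 3.03477 bits

Marginal of Y (column sums):
  P(Y=0) = 0.183 + 0.002 + 0.004 + 0.155 = 0.344
  P(Y=1) = 0.046 + 0.190 + 0.051 + 0.050 = 0.337
  P(Y=2) = 0.076 + 0.001 + 0.141 + 0.101 = 0.319
H(Y) = -[0.344·log₂(0.344) + 0.337·log₂(0.337) + 0.319·log₂(0.319)]
  = 0.529595 + 0.528813 + 0.525831 = 1.58424 bits

H(X|Y) = H(X,Y) - H(Y) = 3.03477 - 1.58424 = 1.4505 bits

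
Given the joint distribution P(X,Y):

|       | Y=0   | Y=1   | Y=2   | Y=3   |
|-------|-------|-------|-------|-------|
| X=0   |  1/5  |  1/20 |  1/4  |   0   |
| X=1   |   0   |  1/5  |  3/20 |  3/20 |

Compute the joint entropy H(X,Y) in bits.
2.4660 bits

H(X,Y) = -Σ_{x,y} P(x,y) log₂ P(x,y). Per-cell terms -P(x,y)·log₂P(x,y):
  X=0: 0.46439, 0.21610, 0.50000, 0.00000
  X=1: 0.00000, 0.46439, 0.41054, 0.41054
  (cells with P = 0 contribute 0)
Sum of the 8 terms: H(X,Y) = 2.4660 bits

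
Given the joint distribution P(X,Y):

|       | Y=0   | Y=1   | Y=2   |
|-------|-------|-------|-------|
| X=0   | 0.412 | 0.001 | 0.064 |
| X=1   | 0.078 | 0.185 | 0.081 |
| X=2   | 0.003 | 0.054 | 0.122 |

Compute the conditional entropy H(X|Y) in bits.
0.9390 bits

H(X|Y) = H(X,Y) - H(Y)

H(X,Y) = -Σ_{x,y} P(x,y) log₂ P(x,y). Per-cell terms -P(x,y)·log₂P(x,y):
  X=0: 0.52706, 0.00997, 0.25381
  X=1: 0.28707, 0.45036, 0.29370
  X=2: 0.02514, 0.22739, 0.37028
Sum of the 9 terms: H(X,Y) = 2.4448 bits

Marginal of Y (column sums):
  P(Y=0) = 0.412 + 0.078 + 0.003 = 0.493
  P(Y=1) = 0.001 + 0.185 + 0.054 = 0.240
  P(Y=2) = 0.064 + 0.081 + 0.122 = 0.267
H(Y) = -[0.493·log₂(0.493) + 0.240·log₂(0.240) + 0.267·log₂(0.267)]
  = 0.50303 + 0.49413 + 0.50866 = 1.5058 bits

H(X|Y) = H(X,Y) - H(Y) = 2.4448 - 1.5058 = 0.9390 bits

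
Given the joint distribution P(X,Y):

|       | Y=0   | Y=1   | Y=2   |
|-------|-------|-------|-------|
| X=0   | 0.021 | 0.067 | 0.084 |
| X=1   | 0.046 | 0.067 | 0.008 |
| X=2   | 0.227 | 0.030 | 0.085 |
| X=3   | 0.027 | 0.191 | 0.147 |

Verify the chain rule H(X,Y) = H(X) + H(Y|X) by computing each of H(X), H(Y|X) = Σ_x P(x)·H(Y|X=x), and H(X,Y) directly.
H(X) = 1.8656 bits, H(Y|X) = 1.2774 bits, H(X,Y) = 3.1430 bits

Marginal of X (row sums):
  P(X=0) = 0.021 + 0.067 + 0.084 = 0.172
  P(X=1) = 0.046 + 0.067 + 0.008 = 0.121
  P(X=2) = 0.227 + 0.030 + 0.085 = 0.342
  P(X=3) = 0.027 + 0.191 + 0.147 = 0.365
H(X) = -[0.172·log₂(0.172) + 0.121·log₂(0.121) + 0.342·log₂(0.342) + 0.365·log₂(0.365)]
  = 0.4368 + 0.3687 + 0.5294 + 0.5307 = 1.8656 bits

H(Y|X) = Σ_x P(x)·H(Y|X=x):
  X=0: P(X=0) = 0.172, P(Y|X=0) = (21/172, 67/172, 21/43) → H(Y|X=0) = 1.4052
  X=1: P(X=1) = 0.121, P(Y|X=1) = (46/121, 67/121, 8/121) → H(Y|X=1) = 1.2617
  X=2: P(X=2) = 0.342, P(Y|X=2) = (227/342, 5/57, 85/342) → H(Y|X=2) = 1.1996
  X=3: P(X=3) = 0.365, P(Y|X=3) = (27/365, 191/365, 147/365) → H(Y|X=3) = 1.2953
H(Y|X) = 0.172·1.4052 + 0.121·1.2617 + 0.342·1.1996 + 0.365·1.2953 = 1.2774 bits

H(X,Y) = -Σ_{x,y} P(x,y) log₂ P(x,y). Per-cell terms -P(x,y)·log₂P(x,y):
  X=0: 0.1170, 0.2613, 0.3002
  X=1: 0.2043, 0.2613, 0.0557
  X=2: 0.4856, 0.1518, 0.3023
  X=3: 0.1407, 0.4562, 0.4066
Sum of the 12 terms: H(X,Y) = 3.1430 bits

Chain rule check:
  H(X) + H(Y|X) = 1.8656 + 1.2774 = 3.1430 bits
  H(X,Y) = 3.1430 bits
✓ Chain rule verified.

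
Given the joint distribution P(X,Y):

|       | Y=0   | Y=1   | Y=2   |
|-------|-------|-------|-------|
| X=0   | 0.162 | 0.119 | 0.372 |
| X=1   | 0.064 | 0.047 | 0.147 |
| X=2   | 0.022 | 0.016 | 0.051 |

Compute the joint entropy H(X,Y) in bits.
2.6249 bits

H(X,Y) = -Σ_{x,y} P(x,y) log₂ P(x,y). Per-cell terms -P(x,y)·log₂P(x,y):
  X=0: 0.42540, 0.36545, 0.53070
  X=1: 0.25381, 0.20733, 0.40662
  X=2: 0.12114, 0.09545, 0.21896
Sum of the 9 terms: H(X,Y) = 2.6249 bits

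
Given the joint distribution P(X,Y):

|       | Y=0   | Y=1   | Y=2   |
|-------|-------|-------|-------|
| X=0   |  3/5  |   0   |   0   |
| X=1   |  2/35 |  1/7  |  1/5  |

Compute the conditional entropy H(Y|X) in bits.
0.5726 bits

H(Y|X) = H(X,Y) - H(X)

H(X,Y) = -Σ_{x,y} P(x,y) log₂ P(x,y). Per-cell terms -P(x,y)·log₂P(x,y):
  X=0: 0.4421794, 0.0000000, 0.0000000
  X=1: 0.2359590, 0.4010507, 0.4643856
  (cells with P = 0 contribute 0)
Sum of the 6 terms: H(X,Y) = 1.543575 bits

Marginal of X (row sums):
  P(X=0) = 3/5 + 0 + 0 = 3/5
  P(X=1) = 2/35 + 1/7 + 1/5 = 2/5
H(X) = -[(3/5)·log₂(3/5) + (2/5)·log₂(2/5)]
  = 0.4421794 + 0.5287712 = 0.970951 bits

H(Y|X) = H(X,Y) - H(X) = 1.543575 - 0.970951 = 0.5726 bits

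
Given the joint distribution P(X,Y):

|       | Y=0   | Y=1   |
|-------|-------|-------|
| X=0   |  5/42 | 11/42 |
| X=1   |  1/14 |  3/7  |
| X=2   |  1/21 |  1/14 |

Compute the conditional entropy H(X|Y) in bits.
1.3568 bits

H(X|Y) = H(X,Y) - H(Y)

H(X,Y) = -Σ_{x,y} P(x,y) log₂ P(x,y). Per-cell terms -P(x,y)·log₂P(x,y):
  X=0: 0.36552, 0.50623
  X=1: 0.27195, 0.52388
  X=2: 0.20916, 0.27195
Sum of the 6 terms: H(X,Y) = 2.1487 bits

Marginal of Y (column sums):
  P(Y=0) = 5/42 + 1/14 + 1/21 = 5/21
  P(Y=1) = 11/42 + 3/7 + 1/14 = 16/21
H(Y) = -[(5/21)·log₂(5/21) + (16/21)·log₂(16/21)]
  = 0.49295 + 0.29891 = 0.7919 bits

H(X|Y) = H(X,Y) - H(Y) = 2.1487 - 0.7919 = 1.3568 bits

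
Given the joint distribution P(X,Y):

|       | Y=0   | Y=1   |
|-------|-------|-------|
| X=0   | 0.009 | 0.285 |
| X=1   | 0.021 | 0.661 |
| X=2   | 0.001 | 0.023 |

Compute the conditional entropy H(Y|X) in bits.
0.1993 bits

H(Y|X) = H(X,Y) - H(X)

H(X,Y) = -Σ_{x,y} P(x,y) log₂ P(x,y). Per-cell terms -P(x,y)·log₂P(x,y):
  X=0: 0.06116, 0.51613
  X=1: 0.11704, 0.39480
  X=2: 0.00997, 0.12517
Sum of the 6 terms: H(X,Y) = 1.22427 bits

Marginal of X (row sums):
  P(X=0) = 0.009 + 0.285 = 0.294
  P(X=1) = 0.021 + 0.661 = 0.682
  P(X=2) = 0.001 + 0.023 = 0.024
H(X) = -[0.294·log₂(0.294) + 0.682·log₂(0.682) + 0.024·log₂(0.024)]
  = 0.51924 + 0.37657 + 0.12914 = 1.02495 bits

H(Y|X) = H(X,Y) - H(X) = 1.22427 - 1.02495 = 0.1993 bits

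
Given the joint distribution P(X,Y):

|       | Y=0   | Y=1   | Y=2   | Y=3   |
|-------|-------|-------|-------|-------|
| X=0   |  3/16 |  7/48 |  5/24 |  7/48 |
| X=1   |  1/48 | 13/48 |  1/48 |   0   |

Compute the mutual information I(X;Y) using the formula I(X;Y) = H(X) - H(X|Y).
0.3084 bits

I(X;Y) = H(X) - H(X|Y)

Marginal of X (row sums):
  P(X=0) = 3/16 + 7/48 + 5/24 + 7/48 = 11/16
  P(X=1) = 1/48 + 13/48 + 1/48 + 0 = 5/16
H(X) = -[(11/16)·log₂(11/16) + (5/16)·log₂(5/16)]
  = 0.3716 + 0.5244 = 0.8960 bits

Marginal of Y (column sums):
  P(Y=0) = 3/16 + 1/48 = 5/24
  P(Y=1) = 7/48 + 13/48 = 5/12
  P(Y=2) = 5/24 + 1/48 = 11/48
  P(Y=3) = 7/48 + 0 = 7/48
H(X|Y) = Σ_y P(y)·H(X|Y=y):
  Y=0: P(Y=0) = 5/24, P(X|Y=0) = (9/10, 1/10) → H(X|Y=0) = 0.4690
  Y=1: P(Y=1) = 5/12, P(X|Y=1) = (7/20, 13/20) → H(X|Y=1) = 0.9341
  Y=2: P(Y=2) = 11/48, P(X|Y=2) = (10/11, 1/11) → H(X|Y=2) = 0.4395
  Y=3: P(Y=3) = 7/48, P(X|Y=3) = (1, 0) → H(X|Y=3) = 0.0000
H(X|Y) = (5/24)·0.4690 + (5/12)·0.9341 + (11/48)·0.4395 + (7/48)·0.0000 = 0.5876 bits

I(X;Y) = H(X) - H(X|Y) = 0.8960 - 0.5876 = 0.3084 bits

Cross-check via I(X;Y) = H(X) + H(Y) - H(X,Y): computing H(Y) from the column sums and H(X,Y) from the 8 cells in the same way gives H(Y) = 1.8899 bits and H(X,Y) = 2.4775 bits, so
I(X;Y) = 0.8960 + 1.8899 - 2.4775 = 0.3084 bits ✓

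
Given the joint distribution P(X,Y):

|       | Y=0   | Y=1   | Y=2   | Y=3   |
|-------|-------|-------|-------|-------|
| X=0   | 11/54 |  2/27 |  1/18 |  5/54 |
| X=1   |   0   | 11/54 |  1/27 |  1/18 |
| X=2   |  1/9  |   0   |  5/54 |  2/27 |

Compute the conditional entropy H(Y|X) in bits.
1.5611 bits

H(Y|X) = H(X,Y) - H(X)

H(X,Y) = -Σ_{x,y} P(x,y) log₂ P(x,y). Per-cell terms -P(x,y)·log₂P(x,y):
  X=0: 0.46759, 0.27814, 0.23166, 0.31787
  X=1: 0.00000, 0.46759, 0.17611, 0.23166
  X=2: 0.35221, 0.00000, 0.31787, 0.27814
  (cells with P = 0 contribute 0)
Sum of the 12 terms: H(X,Y) = 3.11884 bits

Marginal of X (row sums):
  P(X=0) = 11/54 + 2/27 + 1/18 + 5/54 = 23/54
  P(X=1) = 0 + 11/54 + 1/27 + 1/18 = 8/27
  P(X=2) = 1/9 + 0 + 5/54 + 2/27 = 5/18
H(X) = -[(23/54)·log₂(23/54) + (8/27)·log₂(8/27) + (5/18)·log₂(5/18)]
  = 0.52445 + 0.51997 + 0.51333 = 1.55775 bits

H(Y|X) = H(X,Y) - H(X) = 3.11884 - 1.55775 = 1.5611 bits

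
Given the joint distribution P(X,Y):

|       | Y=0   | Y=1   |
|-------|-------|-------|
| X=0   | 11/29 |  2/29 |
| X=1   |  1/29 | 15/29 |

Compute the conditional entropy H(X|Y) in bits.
0.4776 bits

H(X|Y) = H(X,Y) - H(Y)

H(X,Y) = -Σ_{x,y} P(x,y) log₂ P(x,y). Per-cell terms -P(x,y)·log₂P(x,y):
  X=0: 0.53048, 0.26607
  X=1: 0.16752, 0.49194
Sum of the 4 terms: H(X,Y) = 1.45601 bits

Marginal of Y (column sums):
  P(Y=0) = 11/29 + 1/29 = 12/29
  P(Y=1) = 2/29 + 15/29 = 17/29
H(Y) = -[(12/29)·log₂(12/29) + (17/29)·log₂(17/29)]
  = 0.52677 + 0.45168 = 0.97845 bits

H(X|Y) = H(X,Y) - H(Y) = 1.45601 - 0.97845 = 0.4776 bits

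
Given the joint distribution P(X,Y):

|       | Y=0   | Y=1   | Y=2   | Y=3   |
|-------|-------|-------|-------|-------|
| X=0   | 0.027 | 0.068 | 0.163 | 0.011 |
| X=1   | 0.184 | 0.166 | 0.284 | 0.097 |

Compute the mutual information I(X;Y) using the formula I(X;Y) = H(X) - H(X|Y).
0.0458 bits

I(X;Y) = H(X) - H(X|Y)

Marginal of X (row sums):
  P(X=0) = 0.027 + 0.068 + 0.163 + 0.011 = 0.269
  P(X=1) = 0.184 + 0.166 + 0.284 + 0.097 = 0.731
H(X) = -[0.269·log₂(0.269) + 0.731·log₂(0.731)]
  = 0.509573 + 0.330453 = 0.84003 bits

Marginal of Y (column sums):
  P(Y=0) = 0.027 + 0.184 = 0.211
  P(Y=1) = 0.068 + 0.166 = 0.234
  P(Y=2) = 0.163 + 0.284 = 0.447
  P(Y=3) = 0.011 + 0.097 = 0.108
H(X|Y) = Σ_y P(y)·H(X|Y=y):
  Y=0: P(Y=0) = 0.211, P(X|Y=0) = (27/211, 184/211) → H(X|Y=0) = 0.551823
  Y=1: P(Y=1) = 0.234, P(X|Y=1) = (34/117, 83/117) → H(X|Y=1) = 0.869493
  Y=2: P(Y=2) = 0.447, P(X|Y=2) = (163/447, 284/447) → H(X|Y=2) = 0.946478
  Y=3: P(Y=3) = 0.108, P(X|Y=3) = (11/108, 97/108) → H(X|Y=3) = 0.474838
H(X|Y) = 0.211·0.551823 + 0.234·0.869493 + 0.447·0.946478 + 0.108·0.474838 = 0.79425 bits

I(X;Y) = H(X) - H(X|Y) = 0.84003 - 0.79425 = 0.0458 bits

Cross-check via I(X;Y) = H(X) + H(Y) - H(X,Y): computing H(Y) from the column sums and H(X,Y) from the 8 cells in the same way gives H(Y) = 1.82999 bits and H(X,Y) = 2.62425 bits, so
I(X;Y) = 0.84003 + 1.82999 - 2.62425 = 0.0458 bits ✓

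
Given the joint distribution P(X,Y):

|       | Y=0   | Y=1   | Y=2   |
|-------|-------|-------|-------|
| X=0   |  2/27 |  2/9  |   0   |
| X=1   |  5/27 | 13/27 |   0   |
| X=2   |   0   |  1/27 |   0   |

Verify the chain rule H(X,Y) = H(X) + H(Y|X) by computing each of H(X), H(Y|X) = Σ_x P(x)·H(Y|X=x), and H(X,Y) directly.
H(X) = 1.0860 bits, H(Y|X) = 0.8086 bits, H(X,Y) = 1.8947 bits

Marginal of X (row sums):
  P(X=0) = 2/27 + 2/9 + 0 = 8/27
  P(X=1) = 5/27 + 13/27 + 0 = 2/3
  P(X=2) = 0 + 1/27 + 0 = 1/27
H(X) = -[(8/27)·log₂(8/27) + (2/3)·log₂(2/3) + (1/27)·log₂(1/27)]
  = 0.519967 + 0.389975 + 0.176107 = 1.0860 bits

H(Y|X) = Σ_x P(x)·H(Y|X=x):
  X=0: P(X=0) = 8/27, P(Y|X=0) = (1/4, 3/4, 0) → H(Y|X=0) = 0.811278
  X=1: P(X=1) = 2/3, P(Y|X=1) = (5/18, 13/18, 0) → H(Y|X=1) = 0.852405
  X=2: P(X=2) = 1/27, P(Y|X=2) = (0, 1, 0) → H(Y|X=2) = 0.000000
H(Y|X) = (8/27)·0.811278 + (2/3)·0.852405 + (1/27)·0.000000 = 0.8086 bits

H(X,Y) = -Σ_{x,y} P(x,y) log₂ P(x,y). Per-cell terms -P(x,y)·log₂P(x,y):
  X=0: 0.278140, 0.482206, 0.000000
  X=1: 0.450548, 0.507697, 0.000000
  X=2: 0.000000, 0.176107, 0.000000
  (cells with P = 0 contribute 0)
Sum of the 9 terms: H(X,Y) = 1.8947 bits

Chain rule check:
  H(X) + H(Y|X) = 1.0860 + 0.8086 = 1.8946 bits
  H(X,Y) = 1.8947 bits
✓ Chain rule verified (Δ = 0.0001 is 4-dp rounding noise: each of the three values was rounded independently).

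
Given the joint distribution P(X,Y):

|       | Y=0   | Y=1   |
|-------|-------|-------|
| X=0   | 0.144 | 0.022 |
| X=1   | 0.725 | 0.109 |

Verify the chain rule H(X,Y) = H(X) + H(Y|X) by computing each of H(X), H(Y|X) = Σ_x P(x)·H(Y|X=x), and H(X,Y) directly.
H(X) = 0.6485 bits, H(Y|X) = 0.5602 bits, H(X,Y) = 1.2086 bits

Marginal of X (row sums):
  P(X=0) = 0.144 + 0.022 = 0.166
  P(X=1) = 0.725 + 0.109 = 0.834
H(X) = -[0.166·log₂(0.166) + 0.834·log₂(0.834)]
  = 0.43006 + 0.21841 = 0.6485 bits

H(Y|X) = Σ_x P(x)·H(Y|X=x):
  X=0: P(X=0) = 0.166, P(Y|X=0) = (72/83, 11/83) → H(Y|X=0) = 0.56434
  X=1: P(X=1) = 0.834, P(Y|X=1) = (725/834, 109/834) → H(Y|X=1) = 0.55934
H(Y|X) = 0.166·0.56434 + 0.834·0.55934 = 0.5602 bits

H(X,Y) = -Σ_{x,y} P(x,y) log₂ P(x,y). Per-cell terms -P(x,y)·log₂P(x,y):
  X=0: 0.40260, 0.12114
  X=1: 0.33636, 0.34854
Sum of the 4 terms: H(X,Y) = 1.2086 bits

Chain rule check:
  H(X) + H(Y|X) = 0.6485 + 0.5602 = 1.2087 bits
  H(X,Y) = 1.2086 bits
✓ Chain rule verified (Δ = 0.0001 is 4-dp rounding noise: each of the three values was rounded independently).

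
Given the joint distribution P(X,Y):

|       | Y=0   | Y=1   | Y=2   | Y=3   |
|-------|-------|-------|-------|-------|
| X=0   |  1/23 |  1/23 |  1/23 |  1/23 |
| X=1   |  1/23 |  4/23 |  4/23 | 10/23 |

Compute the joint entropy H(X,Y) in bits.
2.3836 bits

H(X,Y) = -Σ_{x,y} P(x,y) log₂ P(x,y). Per-cell terms -P(x,y)·log₂P(x,y):
  X=0: 0.19668, 0.19668, 0.19668, 0.19668
  X=1: 0.19668, 0.43888, 0.43888, 0.52245
Sum of the 8 terms: H(X,Y) = 2.3836 bits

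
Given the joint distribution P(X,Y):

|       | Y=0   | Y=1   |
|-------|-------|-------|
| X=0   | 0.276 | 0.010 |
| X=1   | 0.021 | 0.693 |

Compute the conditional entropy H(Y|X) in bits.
0.1992 bits

H(Y|X) = H(X,Y) - H(X)

H(X,Y) = -Σ_{x,y} P(x,y) log₂ P(x,y). Per-cell terms -P(x,y)·log₂P(x,y):
  X=0: 0.51260, 0.06644
  X=1: 0.11704, 0.36665
Sum of the 4 terms: H(X,Y) = 1.0627 bits

Marginal of X (row sums):
  P(X=0) = 0.276 + 0.010 = 0.286
  P(X=1) = 0.021 + 0.693 = 0.714
H(X) = -[0.286·log₂(0.286) + 0.714·log₂(0.714)]
  = 0.51649 + 0.34701 = 0.8635 bits

H(Y|X) = H(X,Y) - H(X) = 1.0627 - 0.8635 = 0.1992 bits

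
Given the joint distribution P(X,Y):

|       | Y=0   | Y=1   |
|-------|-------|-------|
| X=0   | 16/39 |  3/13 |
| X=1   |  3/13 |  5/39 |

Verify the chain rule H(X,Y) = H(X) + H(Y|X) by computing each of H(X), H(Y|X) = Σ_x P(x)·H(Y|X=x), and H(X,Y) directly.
H(X) = 0.9418 bits, H(Y|X) = 0.9418 bits, H(X,Y) = 1.8837 bits

Marginal of X (row sums):
  P(X=0) = 16/39 + 3/13 = 25/39
  P(X=1) = 3/13 + 5/39 = 14/39
H(X) = -[(25/39)·log₂(25/39) + (14/39)·log₂(14/39)]
  = 0.411247 + 0.530581 = 0.9418 bits

H(Y|X) = Σ_x P(x)·H(Y|X=x):
  X=0: P(X=0) = 25/39, P(Y|X=0) = (16/25, 9/25) → H(Y|X=0) = 0.942683
  X=1: P(X=1) = 14/39, P(Y|X=1) = (9/14, 5/14) → H(Y|X=1) = 0.940286
H(Y|X) = (25/39)·0.942683 + (14/39)·0.940286 = 0.9418 bits

H(X,Y) = -Σ_{x,y} P(x,y) log₂ P(x,y). Per-cell terms -P(x,y)·log₂P(x,y):
  X=0: 0.527345, 0.488187
  X=1: 0.488187, 0.379933
Sum of the 4 terms: H(X,Y) = 1.8837 bits

Chain rule check:
  H(X) + H(Y|X) = 0.9418 + 0.9418 = 1.8836 bits
  H(X,Y) = 1.8837 bits
✓ Chain rule verified (Δ = 0.0001 is 4-dp rounding noise: each of the three values was rounded independently).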